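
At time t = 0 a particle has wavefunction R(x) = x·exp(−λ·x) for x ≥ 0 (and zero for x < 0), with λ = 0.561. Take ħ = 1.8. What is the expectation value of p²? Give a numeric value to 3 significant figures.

1.02

p² R = −ħ² d²R/dx²; ⟨p²⟩ = −ħ² ∫ R*·R'' dx / ∫|R|² dx.
Differentiate x·exp(−λ·x) with the product rule; every integrand then reduces to terms xʲ·e^(−2λx) on [0, ∞), with ∫₀^∞ xʲ·e^(−2λx) dx = j!/(2λ)^(j+1).
State is unnormalized: ∫|R|² dx = 1.4160, and ∫R*·(−ħ² R'') dx = 1.4439, so ⟨p²⟩ = 1.4439 / 1.4160.
⟨p²⟩ = 1.0197.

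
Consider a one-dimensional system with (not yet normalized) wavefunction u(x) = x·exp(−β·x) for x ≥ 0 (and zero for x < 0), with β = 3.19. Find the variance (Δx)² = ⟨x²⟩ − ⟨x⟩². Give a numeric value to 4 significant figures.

0.07370

Compute ⟨x⟩ and ⟨x²⟩ separately, then (Δx)² = ⟨x²⟩ − ⟨x⟩².
Every integrand reduces to terms xʲ·e^(−2βx) on [0, ∞); use ∫₀^∞ xʲ·e^(−2βx) dx = j!/(2β)^(j+1).
Normalization: ∫|u|² dx = 0.0077014.
⟨x⟩ = 0.47022 and ⟨x²⟩ = 0.29481.
(Δx)² = 0.29481 − (0.47022)² = 0.073702.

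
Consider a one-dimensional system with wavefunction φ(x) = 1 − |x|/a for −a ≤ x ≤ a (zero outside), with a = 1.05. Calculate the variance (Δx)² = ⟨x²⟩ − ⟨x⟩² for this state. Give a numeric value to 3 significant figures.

Compute ⟨x⟩ and ⟨x²⟩ separately, then (Δx)² = ⟨x²⟩ − ⟨x⟩².
φ is even, so ∫ over [−a, a] = 2∫₀ᵃ with φ = 1 − x/a there: ∫₀ᵃ (1 − x/a)² dx = a/3, ∫₀ᵃ x²(1 − x/a)² dx = a³/30, ∫₀ᵃ x⁴(1 − x/a)² dx = a⁵/105.
Normalization: ∫|φ|² dx = 0.70000.
⟨x⟩ = 0.0000 and ⟨x²⟩ = 0.11025.
(Δx)² = 0.11025 − (0.0000)² = 0.11025.

0.110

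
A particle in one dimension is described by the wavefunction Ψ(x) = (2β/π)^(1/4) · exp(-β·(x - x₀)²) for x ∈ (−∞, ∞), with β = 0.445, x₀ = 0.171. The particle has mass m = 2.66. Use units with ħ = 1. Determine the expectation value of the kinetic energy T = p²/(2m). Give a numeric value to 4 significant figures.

T = −(ħ²/2m) d²/dx², so ⟨T⟩ = −(ħ²/2m) ∫ Ψ*·Ψ'' dx; with m = 2.66.
Gaussian moments (u = x − x₀): ∫u^(2j)·e^(−2βu²) du = (2j−1)!!/(4β)^j · √(π/(2β)), odd powers integrate to 0; here √(π/(2β)) = 1.8788. Derivatives: d/dx e^(−βu²) = −2βu·e^(−βu²), d²/dx² e^(−βu²) = (4β²u² − 2β)·e^(−βu²).
⟨T⟩ = 0.083647.

0.08365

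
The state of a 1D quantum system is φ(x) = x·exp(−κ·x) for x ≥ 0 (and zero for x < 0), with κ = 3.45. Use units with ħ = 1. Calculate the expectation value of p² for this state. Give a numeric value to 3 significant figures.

p² φ = −ħ² d²φ/dx²; ⟨p²⟩ = −ħ² ∫ φ*·φ'' dx / ∫|φ|² dx.
Differentiate x·exp(−κ·x) with the product rule; every integrand then reduces to terms xʲ·e^(−2κx) on [0, ∞), with ∫₀^∞ xʲ·e^(−2κx) dx = j!/(2κ)^(j+1).
State is unnormalized: ∫|φ|² dx = 0.0060881, and ∫φ*·(−ħ² φ'') dx = 0.072464, so ⟨p²⟩ = 0.072464 / 0.0060881.
⟨p²⟩ = 11.903.

11.9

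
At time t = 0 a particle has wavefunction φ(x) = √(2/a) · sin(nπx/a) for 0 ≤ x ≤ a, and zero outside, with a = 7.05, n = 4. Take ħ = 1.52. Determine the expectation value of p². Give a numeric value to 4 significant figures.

p² φ = −ħ² d²φ/dx²; ⟨p²⟩ = −ħ² ∫ φ*·φ'' dx.
d/dx sin(nπx/a) = (nπ/a)·cos(nπx/a) and d²/dx² sin(nπx/a) = −(nπ/a)²·sin(nπx/a); on 0 ≤ x ≤ a, ∫sin²(nπx/a) dx = a/2 and ∫sin(nπx/a)·cos(nπx/a) dx = 0.
⟨p²⟩ = 7.3406.

7.341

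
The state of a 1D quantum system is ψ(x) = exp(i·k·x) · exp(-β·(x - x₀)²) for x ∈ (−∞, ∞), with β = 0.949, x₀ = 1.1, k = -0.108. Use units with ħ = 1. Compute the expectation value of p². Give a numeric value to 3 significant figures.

0.961

p² ψ = −ħ² d²ψ/dx²; ⟨p²⟩ = −ħ² ∫ ψ*·ψ'' dx / ∫|ψ|² dx.
Gaussian moments (u = x − x₀): ∫u^(2j)·e^(−2βu²) du = (2j−1)!!/(4β)^j · √(π/(2β)), odd powers integrate to 0; here √(π/(2β)) = 1.2866. Derivatives: ψ′ = (ik − 2βu)·ψ, ψ″ = ((ik − 2βu)² − 2β)·ψ; the odd-in-u pieces drop out.
State is unnormalized: ∫|ψ|² dx = 1.2866, and ∫ψ*·(−ħ² ψ'') dx = 1.2359, so ⟨p²⟩ = 1.2359 / 1.2866.
⟨p²⟩ = 0.96066.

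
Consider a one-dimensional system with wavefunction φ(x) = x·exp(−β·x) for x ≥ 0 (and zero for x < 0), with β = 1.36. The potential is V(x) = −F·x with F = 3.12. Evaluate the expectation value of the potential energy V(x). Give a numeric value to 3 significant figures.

⟨V⟩ = ∫ V(x)·|φ|² dx / ∫|φ|² dx.
Every integrand reduces to terms xʲ·e^(−2βx) on [0, ∞); use ∫₀^∞ xʲ·e^(−2βx) dx = j!/(2β)^(j+1).
State is unnormalized: ∫|φ|² dx = 0.099386, and ∫φ*·V(x)·φ dx = -0.34200, so ⟨V⟩ = -0.34200 / 0.099386.
⟨V⟩ = -3.4412.

-3.44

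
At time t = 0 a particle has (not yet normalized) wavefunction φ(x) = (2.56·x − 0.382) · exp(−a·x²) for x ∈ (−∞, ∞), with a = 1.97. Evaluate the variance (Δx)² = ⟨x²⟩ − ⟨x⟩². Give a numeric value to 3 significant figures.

0.278

Compute ⟨x⟩ and ⟨x²⟩ separately, then (Δx)² = ⟨x²⟩ − ⟨x⟩².
Expand each integrand as polynomial × e^(−2ax²) and use ∫x^(2j)·e^(−2ax²) dx = (2j−1)!!/(4a)^j · √(π/(2a)), odd powers → 0; here √(π/(2a)) = 0.89295.
Normalization: ∫|φ|² dx = 0.87295.
⟨x⟩ = -0.25389 and ⟨x²⟩ = 0.34283.
(Δx)² = 0.34283 − (-0.25389)² = 0.27837.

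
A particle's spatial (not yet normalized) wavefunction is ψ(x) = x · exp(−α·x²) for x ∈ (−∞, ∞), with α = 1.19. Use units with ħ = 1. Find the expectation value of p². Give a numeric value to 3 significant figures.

3.57

p² ψ = −ħ² d²ψ/dx²; ⟨p²⟩ = −ħ² ∫ ψ*·ψ'' dx / ∫|ψ|² dx.
Expand each integrand as polynomial × e^(−2αx²) and use ∫x^(2j)·e^(−2αx²) dx = (2j−1)!!/(4α)^j · √(π/(2α)), odd powers → 0; here √(π/(2α)) = 1.1489. Differentiate with the product rule, d/dx e^(−αx²) = −2αx·e^(−αx²).
State is unnormalized: ∫|ψ|² dx = 0.24137, and ∫ψ*·(−ħ² ψ'') dx = 0.86168, so ⟨p²⟩ = 0.86168 / 0.24137.
⟨p²⟩ = 3.5700.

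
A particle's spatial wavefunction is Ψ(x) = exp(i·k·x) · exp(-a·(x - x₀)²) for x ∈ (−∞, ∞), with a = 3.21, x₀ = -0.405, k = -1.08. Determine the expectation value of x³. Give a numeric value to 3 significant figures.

-0.161

⟨x³⟩ = ∫ x³·|Ψ|² dx / ∫|Ψ|² dx (integrals over the domain).
Gaussian moments (u = x − x₀): ∫u^(2j)·e^(−2au²) du = (2j−1)!!/(4a)^j · √(π/(2a)), odd powers integrate to 0; here √(π/(2a)) = 0.69953.
State is unnormalized: ∫|Ψ|² dx = 0.69953, and ∫Ψ*·x³·Ψ dx = -0.11266, so ⟨x³⟩ = -0.11266 / 0.69953.
⟨x³⟩ = -0.16106.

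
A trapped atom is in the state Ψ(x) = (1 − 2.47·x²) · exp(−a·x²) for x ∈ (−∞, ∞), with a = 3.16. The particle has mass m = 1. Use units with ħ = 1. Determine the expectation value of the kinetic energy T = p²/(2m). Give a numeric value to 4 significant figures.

T = −(ħ²/2m) d²/dx², so ⟨T⟩ = −(ħ²/2m) ∫ Ψ*·Ψ'' dx / ∫|Ψ|² dx; with m = 1.
Expand each integrand as polynomial × e^(−2ax²) and use ∫x^(2j)·e^(−2ax²) dx = (2j−1)!!/(4a)^j · √(π/(2a)), odd powers → 0; here √(π/(2a)) = 0.70504. Differentiate with the product rule, d/dx e^(−ax²) = −2ax·e^(−ax²).
State is unnormalized: ∫|Ψ|² dx = 0.51026, and ∫Ψ*·(−ħ²/2m · Ψ'') dx = 1.8471, so ⟨T⟩ = 1.8471 / 0.51026.
⟨T⟩ = 3.6199.

3.620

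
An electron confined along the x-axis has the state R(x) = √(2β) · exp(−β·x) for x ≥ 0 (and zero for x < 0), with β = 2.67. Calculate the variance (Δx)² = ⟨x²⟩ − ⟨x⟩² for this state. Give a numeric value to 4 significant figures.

Compute ⟨x⟩ and ⟨x²⟩ separately, then (Δx)² = ⟨x²⟩ − ⟨x⟩².
Every integrand reduces to terms xʲ·e^(−2βx) on [0, ∞); use ∫₀^∞ xʲ·e^(−2βx) dx = j!/(2β)^(j+1).
⟨x⟩ = 0.18727 and ⟨x²⟩ = 0.070137.
(Δx)² = 0.070137 − (0.18727)² = 0.035069.

0.03507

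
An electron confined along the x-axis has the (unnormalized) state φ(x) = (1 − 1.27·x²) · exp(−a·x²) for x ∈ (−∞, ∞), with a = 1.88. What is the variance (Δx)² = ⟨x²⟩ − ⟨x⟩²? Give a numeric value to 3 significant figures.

Compute ⟨x⟩ and ⟨x²⟩ separately, then (Δx)² = ⟨x²⟩ − ⟨x⟩².
Expand each integrand as polynomial × e^(−2ax²) and use ∫x^(2j)·e^(−2ax²) dx = (2j−1)!!/(4a)^j · √(π/(2a)), odd powers → 0; here √(π/(2a)) = 0.91407.
Normalization: ∫|φ|² dx = 0.68354.
⟨x⟩ = 0.0000 and ⟨x²⟩ = 0.073714.
(Δx)² = 0.073714 − (0.0000)² = 0.073714.

0.0737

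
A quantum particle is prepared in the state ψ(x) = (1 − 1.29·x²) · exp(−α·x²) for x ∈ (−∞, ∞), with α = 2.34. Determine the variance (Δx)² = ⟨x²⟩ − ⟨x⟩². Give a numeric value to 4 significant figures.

Compute ⟨x⟩ and ⟨x²⟩ separately, then (Δx)² = ⟨x²⟩ − ⟨x⟩².
Expand each integrand as polynomial × e^(−2αx²) and use ∫x^(2j)·e^(−2αx²) dx = (2j−1)!!/(4α)^j · √(π/(2α)), odd powers → 0; here √(π/(2α)) = 0.81932.
Normalization: ∫|ψ|² dx = 0.64017.
⟨x⟩ = 0.0000 and ⟨x²⟩ = 0.062624.
(Δx)² = 0.062624 − (0.0000)² = 0.062624.

0.06262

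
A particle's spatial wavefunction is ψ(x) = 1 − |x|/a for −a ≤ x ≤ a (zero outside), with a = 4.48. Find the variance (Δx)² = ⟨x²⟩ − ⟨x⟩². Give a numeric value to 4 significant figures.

2.007

Compute ⟨x⟩ and ⟨x²⟩ separately, then (Δx)² = ⟨x²⟩ − ⟨x⟩².
ψ is even, so ∫ over [−a, a] = 2∫₀ᵃ with ψ = 1 − x/a there: ∫₀ᵃ (1 − x/a)² dx = a/3, ∫₀ᵃ x²(1 − x/a)² dx = a³/30, ∫₀ᵃ x⁴(1 − x/a)² dx = a⁵/105.
Normalization: ∫|ψ|² dx = 2.9867.
⟨x⟩ = 0.0000 and ⟨x²⟩ = 2.0070.
(Δx)² = 2.0070 − (0.0000)² = 2.0070.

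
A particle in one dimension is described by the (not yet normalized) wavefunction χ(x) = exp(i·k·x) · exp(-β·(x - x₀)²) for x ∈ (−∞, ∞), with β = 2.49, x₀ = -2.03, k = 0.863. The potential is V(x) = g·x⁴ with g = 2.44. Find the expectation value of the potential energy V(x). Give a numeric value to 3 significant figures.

47.6

⟨V⟩ = ∫ V(x)·|χ|² dx / ∫|χ|² dx.
Gaussian moments (u = x − x₀): ∫u^(2j)·e^(−2βu²) du = (2j−1)!!/(4β)^j · √(π/(2β)), odd powers integrate to 0; here √(π/(2β)) = 0.79426.
State is unnormalized: ∫|χ|² dx = 0.79426, and ∫χ*·V(x)·χ dx = 37.780, so ⟨V⟩ = 37.780 / 0.79426.
⟨V⟩ = 47.567.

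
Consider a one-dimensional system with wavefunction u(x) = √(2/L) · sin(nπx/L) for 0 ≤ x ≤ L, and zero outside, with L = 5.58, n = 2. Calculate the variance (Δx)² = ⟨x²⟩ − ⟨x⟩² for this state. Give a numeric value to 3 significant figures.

2.20

Compute ⟨x⟩ and ⟨x²⟩ separately, then (Δx)² = ⟨x²⟩ − ⟨x⟩².
With sin²θ = (1 − cos2θ)/2 on 0 ≤ x ≤ L: ∫sin²(nπx/L) dx = L/2, ∫x·sin²(nπx/L) dx = L²/4, ∫x²·sin²(nπx/L) dx = L³·(1/6 − 1/(4n²π²)); higher powers xᵏ the same way, integrating xᵏ·cos(2nπx/L) by parts.
⟨x⟩ = 2.7900 and ⟨x²⟩ = 9.9845.
(Δx)² = 9.9845 − (2.7900)² = 2.2004.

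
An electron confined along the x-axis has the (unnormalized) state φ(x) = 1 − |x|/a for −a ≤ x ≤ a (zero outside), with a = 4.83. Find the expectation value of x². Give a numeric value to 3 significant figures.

⟨x²⟩ = ∫ x²·|φ|² dx / ∫|φ|² dx (integrals over the domain).
φ is even, so ∫ over [−a, a] = 2∫₀ᵃ with φ = 1 − x/a there: ∫₀ᵃ (1 − x/a)² dx = a/3, ∫₀ᵃ x²(1 − x/a)² dx = a³/30, ∫₀ᵃ x⁴(1 − x/a)² dx = a⁵/105.
State is unnormalized: ∫|φ|² dx = 3.2200, and ∫φ*·x²·φ dx = 7.5119, so ⟨x²⟩ = 7.5119 / 3.2200.
⟨x²⟩ = 2.3329.

2.33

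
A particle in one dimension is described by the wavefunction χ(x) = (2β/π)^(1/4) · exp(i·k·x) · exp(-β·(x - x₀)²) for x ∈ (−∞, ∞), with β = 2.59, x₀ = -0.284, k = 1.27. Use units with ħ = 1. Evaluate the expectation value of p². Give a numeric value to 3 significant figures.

4.20

p² χ = −ħ² d²χ/dx²; ⟨p²⟩ = −ħ² ∫ χ*·χ'' dx.
Gaussian moments (u = x − x₀): ∫u^(2j)·e^(−2βu²) du = (2j−1)!!/(4β)^j · √(π/(2β)), odd powers integrate to 0; here √(π/(2β)) = 0.77877. Derivatives: χ′ = (ik − 2βu)·χ, χ″ = ((ik − 2βu)² − 2β)·χ; the odd-in-u pieces drop out.
⟨p²⟩ = 4.2029.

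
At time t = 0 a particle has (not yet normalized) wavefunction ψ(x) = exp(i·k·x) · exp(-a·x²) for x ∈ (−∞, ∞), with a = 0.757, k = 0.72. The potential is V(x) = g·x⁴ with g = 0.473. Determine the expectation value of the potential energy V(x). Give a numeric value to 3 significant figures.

0.155

⟨V⟩ = ∫ V(x)·|ψ|² dx / ∫|ψ|² dx.
Gaussian moments: ∫x^(2j)·e^(−2ax²) dx = (2j−1)!!/(4a)^j · √(π/(2a)), odd powers integrate to 0; here √(π/(2a)) = 1.4405.
State is unnormalized: ∫|ψ|² dx = 1.4405, and ∫ψ*·V(x)·ψ dx = 0.22294, so ⟨V⟩ = 0.22294 / 1.4405.
⟨V⟩ = 0.15476.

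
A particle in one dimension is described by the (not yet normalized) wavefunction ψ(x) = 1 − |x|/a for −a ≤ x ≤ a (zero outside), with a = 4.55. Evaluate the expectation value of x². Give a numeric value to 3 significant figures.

⟨x²⟩ = ∫ x²·|ψ|² dx / ∫|ψ|² dx (integrals over the domain).
ψ is even, so ∫ over [−a, a] = 2∫₀ᵃ with ψ = 1 − x/a there: ∫₀ᵃ (1 − x/a)² dx = a/3, ∫₀ᵃ x²(1 − x/a)² dx = a³/30, ∫₀ᵃ x⁴(1 − x/a)² dx = a⁵/105.
State is unnormalized: ∫|ψ|² dx = 3.0333, and ∫ψ*·x²·ψ dx = 6.2798, so ⟨x²⟩ = 6.2798 / 3.0333.
⟨x²⟩ = 2.0703.

2.07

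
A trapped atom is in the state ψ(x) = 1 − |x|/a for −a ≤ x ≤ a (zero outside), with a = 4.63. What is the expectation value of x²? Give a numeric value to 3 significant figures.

⟨x²⟩ = ∫ x²·|ψ|² dx / ∫|ψ|² dx (integrals over the domain).
ψ is even, so ∫ over [−a, a] = 2∫₀ᵃ with ψ = 1 − x/a there: ∫₀ᵃ (1 − x/a)² dx = a/3, ∫₀ᵃ x²(1 − x/a)² dx = a³/30, ∫₀ᵃ x⁴(1 − x/a)² dx = a⁵/105.
State is unnormalized: ∫|ψ|² dx = 3.0867, and ∫ψ*·x²·ψ dx = 6.6169, so ⟨x²⟩ = 6.6169 / 3.0867.
⟨x²⟩ = 2.1437.

2.14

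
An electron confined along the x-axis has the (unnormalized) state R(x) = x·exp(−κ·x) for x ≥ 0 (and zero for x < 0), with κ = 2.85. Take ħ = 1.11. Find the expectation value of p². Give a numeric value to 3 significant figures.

p² R = −ħ² d²R/dx²; ⟨p²⟩ = −ħ² ∫ R*·R'' dx / ∫|R|² dx.
Differentiate x·exp(−κ·x) with the product rule; every integrand then reduces to terms xʲ·e^(−2κx) on [0, ∞), with ∫₀^∞ xʲ·e^(−2κx) dx = j!/(2κ)^(j+1).
State is unnormalized: ∫|R|² dx = 0.010800, and ∫R*·(−ħ² R'') dx = 0.10808, so ⟨p²⟩ = 0.10808 / 0.010800.
⟨p²⟩ = 10.008.

10.0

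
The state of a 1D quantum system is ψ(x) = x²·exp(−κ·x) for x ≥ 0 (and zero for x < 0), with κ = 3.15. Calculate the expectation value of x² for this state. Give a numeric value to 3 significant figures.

0.756

⟨x²⟩ = ∫ x²·|ψ|² dx / ∫|ψ|² dx (integrals over the domain).
Every integrand reduces to terms xʲ·e^(−2κx) on [0, ∞); use ∫₀^∞ xʲ·e^(−2κx) dx = j!/(2κ)^(j+1).
State is unnormalized: ∫|ψ|² dx = 0.0024183, and ∫ψ*·x²·ψ dx = 0.0018279, so ⟨x²⟩ = 0.0018279 / 0.0024183.
⟨x²⟩ = 0.75586.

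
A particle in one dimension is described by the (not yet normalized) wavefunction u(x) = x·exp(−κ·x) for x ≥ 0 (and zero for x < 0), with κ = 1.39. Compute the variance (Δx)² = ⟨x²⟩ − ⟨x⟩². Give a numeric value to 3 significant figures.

0.388

Compute ⟨x⟩ and ⟨x²⟩ separately, then (Δx)² = ⟨x²⟩ − ⟨x⟩².
Every integrand reduces to terms xʲ·e^(−2κx) on [0, ∞); use ∫₀^∞ xʲ·e^(−2κx) dx = j!/(2κ)^(j+1).
Normalization: ∫|u|² dx = 0.093088.
⟨x⟩ = 1.0791 and ⟨x²⟩ = 1.5527.
(Δx)² = 1.5527 − (1.0791)² = 0.38818.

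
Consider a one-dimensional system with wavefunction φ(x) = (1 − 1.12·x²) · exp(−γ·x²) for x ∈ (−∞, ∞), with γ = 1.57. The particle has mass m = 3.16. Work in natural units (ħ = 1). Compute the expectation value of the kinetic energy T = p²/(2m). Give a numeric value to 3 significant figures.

T = −(ħ²/2m) d²/dx², so ⟨T⟩ = −(ħ²/2m) ∫ φ*·φ'' dx / ∫|φ|² dx; with m = 3.16.
Expand each integrand as polynomial × e^(−2γx²) and use ∫x^(2j)·e^(−2γx²) dx = (2j−1)!!/(4γ)^j · √(π/(2γ)), odd powers → 0; here √(π/(2γ)) = 1.0003. Differentiate with the product rule, d/dx e^(−γx²) = −2γx·e^(−γx²).
State is unnormalized: ∫|φ|² dx = 0.73892, and ∫φ*·(−ħ²/2m · φ'') dx = 0.39243, so ⟨T⟩ = 0.39243 / 0.73892.
⟨T⟩ = 0.53109.

0.531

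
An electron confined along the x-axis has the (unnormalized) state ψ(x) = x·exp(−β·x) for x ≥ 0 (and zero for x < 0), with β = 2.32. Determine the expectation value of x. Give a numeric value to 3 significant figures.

⟨x⟩ = ∫ x·|ψ|² dx / ∫|ψ|² dx (integrals over the domain).
Every integrand reduces to terms xʲ·e^(−2βx) on [0, ∞); use ∫₀^∞ xʲ·e^(−2βx) dx = j!/(2β)^(j+1).
State is unnormalized: ∫|ψ|² dx = 0.020021, and ∫ψ*·x·ψ dx = 0.012944, so ⟨x⟩ = 0.012944 / 0.020021.
⟨x⟩ = 0.64655.

0.647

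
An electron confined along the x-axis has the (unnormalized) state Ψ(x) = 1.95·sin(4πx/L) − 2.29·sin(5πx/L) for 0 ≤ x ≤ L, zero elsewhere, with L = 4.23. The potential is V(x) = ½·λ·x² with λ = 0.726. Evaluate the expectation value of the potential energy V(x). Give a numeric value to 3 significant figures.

3.43

⟨V⟩ = ∫ V(x)·|Ψ|² dx / ∫|Ψ|² dx.
On 0 ≤ x ≤ L (j ≠ l): ∫sin²(jπx/L) dx = L/2, ∫sin(jπx/L)·sin(lπx/L) dx = 0; diagonal moments ∫x·sin²(jπx/L) dx = L²/4, ∫x²·sin²(jπx/L) dx = L³·(1/6 − 1/(4j²π²)); cross terms ∫x·sin(jπx/L)·sin(lπx/L) dx = 0 for j + l even and −4jlL²/(π²(j² − l²)²) for j + l odd, ∫x²·sin(jπx/L)·sin(lπx/L) dx = (−1)^(j+l)·4jlL³/(π²(j² − l²)²); higher powers the same way via product-to-sum and parts.
State is unnormalized: ∫|Ψ|² dx = 19.134, and ∫Ψ*·V(x)·Ψ dx = 65.668, so ⟨V⟩ = 65.668 / 19.134.
⟨V⟩ = 3.4321.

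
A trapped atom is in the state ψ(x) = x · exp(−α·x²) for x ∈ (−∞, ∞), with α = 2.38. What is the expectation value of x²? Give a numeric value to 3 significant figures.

0.315

⟨x²⟩ = ∫ x²·|ψ|² dx / ∫|ψ|² dx (integrals over the domain).
Expand each integrand as polynomial × e^(−2αx²) and use ∫x^(2j)·e^(−2αx²) dx = (2j−1)!!/(4α)^j · √(π/(2α)), odd powers → 0; here √(π/(2α)) = 0.81240.
State is unnormalized: ∫|ψ|² dx = 0.085336, and ∫ψ*·x²·ψ dx = 0.026892, so ⟨x²⟩ = 0.026892 / 0.085336.
⟨x²⟩ = 0.31513.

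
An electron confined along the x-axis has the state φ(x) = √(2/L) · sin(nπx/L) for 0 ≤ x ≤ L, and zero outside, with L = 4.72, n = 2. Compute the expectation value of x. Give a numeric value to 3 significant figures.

2.36

⟨x⟩ = ∫ x·|φ|² dx (integrals over the domain).
With sin²θ = (1 − cos2θ)/2 on 0 ≤ x ≤ L: ∫sin²(nπx/L) dx = L/2, ∫x·sin²(nπx/L) dx = L²/4, ∫x²·sin²(nπx/L) dx = L³·(1/6 − 1/(4n²π²)); higher powers xᵏ the same way, integrating xᵏ·cos(2nπx/L) by parts.
⟨x⟩ = 2.3600.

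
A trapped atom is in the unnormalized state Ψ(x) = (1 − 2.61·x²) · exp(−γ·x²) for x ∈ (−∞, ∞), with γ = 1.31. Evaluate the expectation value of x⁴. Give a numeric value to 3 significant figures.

⟨x⁴⟩ = ∫ x⁴·|Ψ|² dx / ∫|Ψ|² dx (integrals over the domain).
Expand each integrand as polynomial × e^(−2γx²) and use ∫x^(2j)·e^(−2γx²) dx = (2j−1)!!/(4γ)^j · √(π/(2γ)), odd powers → 0; here √(π/(2γ)) = 1.0950.
State is unnormalized: ∫|Ψ|² dx = 0.81919, and ∫Ψ*·x⁴·Ψ dx = 0.56261, so ⟨x⁴⟩ = 0.56261 / 0.81919.
⟨x⁴⟩ = 0.68678.

0.687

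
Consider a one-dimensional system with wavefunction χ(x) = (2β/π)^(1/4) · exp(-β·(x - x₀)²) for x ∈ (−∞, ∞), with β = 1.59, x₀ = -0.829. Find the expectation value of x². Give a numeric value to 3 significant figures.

0.844

⟨x²⟩ = ∫ x²·|χ|² dx (integrals over the domain).
Gaussian moments (u = x − x₀): ∫u^(2j)·e^(−2βu²) du = (2j−1)!!/(4β)^j · √(π/(2β)), odd powers integrate to 0; here √(π/(2β)) = 0.99394.
⟨x²⟩ = 0.84447.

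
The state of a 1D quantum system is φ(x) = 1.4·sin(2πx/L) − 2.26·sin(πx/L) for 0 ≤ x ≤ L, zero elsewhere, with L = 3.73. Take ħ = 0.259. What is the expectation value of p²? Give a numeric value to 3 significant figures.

p² φ = −ħ² d²φ/dx²; ⟨p²⟩ = −ħ² ∫ φ*·φ'' dx / ∫|φ|² dx.
d²/dx² sin(jπx/L) = −(jπ/L)²·sin(jπx/L); on 0 ≤ x ≤ L, ∫sin²(jπx/L) dx = L/2 and ∫sin(jπx/L)·sin(lπx/L) dx = 0 for j ≠ l, so only diagonal terms survive in ∫|φ|² and ∫φ·φ″; ∫φ·φ′ dx = [φ²/2] between the walls = 0.
State is unnormalized: ∫|φ|² dx = 13.181, and ∫φ*·(−ħ² φ'') dx = 1.1491, so ⟨p²⟩ = 1.1491 / 13.181.
⟨p²⟩ = 0.087176.

0.0872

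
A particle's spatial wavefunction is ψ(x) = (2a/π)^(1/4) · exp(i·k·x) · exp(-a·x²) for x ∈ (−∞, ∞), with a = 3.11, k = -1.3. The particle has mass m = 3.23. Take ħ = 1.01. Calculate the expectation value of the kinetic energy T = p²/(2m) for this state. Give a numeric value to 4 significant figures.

0.7580

T = −(ħ²/2m) d²/dx², so ⟨T⟩ = −(ħ²/2m) ∫ ψ*·ψ'' dx; with m = 3.23.
Gaussian moments: ∫x^(2j)·e^(−2ax²) dx = (2j−1)!!/(4a)^j · √(π/(2a)), odd powers integrate to 0; here √(π/(2a)) = 0.71069. Derivatives: ψ′ = (ik − 2ax)·ψ, ψ″ = ((ik − 2ax)² − 2a)·ψ; the odd-in-x pieces drop out.
⟨T⟩ = 0.75797.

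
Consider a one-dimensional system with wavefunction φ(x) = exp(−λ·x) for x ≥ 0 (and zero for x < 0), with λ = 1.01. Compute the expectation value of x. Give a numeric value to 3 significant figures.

⟨x⟩ = ∫ x·|φ|² dx / ∫|φ|² dx (integrals over the domain).
Every integrand reduces to terms xʲ·e^(−2λx) on [0, ∞); use ∫₀^∞ xʲ·e^(−2λx) dx = j!/(2λ)^(j+1).
State is unnormalized: ∫|φ|² dx = 0.49505, and ∫φ*·x·φ dx = 0.24507, so ⟨x⟩ = 0.24507 / 0.49505.
⟨x⟩ = 0.49505.

0.495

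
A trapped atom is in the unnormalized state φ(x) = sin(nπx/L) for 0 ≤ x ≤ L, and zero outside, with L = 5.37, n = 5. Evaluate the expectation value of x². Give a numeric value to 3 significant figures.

9.55

⟨x²⟩ = ∫ x²·|φ|² dx / ∫|φ|² dx (integrals over the domain).
With sin²θ = (1 − cos2θ)/2 on 0 ≤ x ≤ L: ∫sin²(nπx/L) dx = L/2, ∫x·sin²(nπx/L) dx = L²/4, ∫x²·sin²(nπx/L) dx = L³·(1/6 − 1/(4n²π²)); higher powers xᵏ the same way, integrating xᵏ·cos(2nπx/L) by parts.
State is unnormalized: ∫|φ|² dx = 2.6850, and ∫φ*·x²·φ dx = 25.652, so ⟨x²⟩ = 25.652 / 2.6850.
⟨x²⟩ = 9.5539.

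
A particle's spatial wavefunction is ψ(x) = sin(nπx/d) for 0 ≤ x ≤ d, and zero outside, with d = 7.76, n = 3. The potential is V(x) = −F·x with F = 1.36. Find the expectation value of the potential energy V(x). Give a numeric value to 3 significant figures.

⟨V⟩ = ∫ V(x)·|ψ|² dx / ∫|ψ|² dx.
With sin²θ = (1 − cos2θ)/2 on 0 ≤ x ≤ d: ∫sin²(nπx/d) dx = d/2, ∫x·sin²(nπx/d) dx = d²/4, ∫x²·sin²(nπx/d) dx = d³·(1/6 − 1/(4n²π²)); higher powers xᵏ the same way, integrating xᵏ·cos(2nπx/d) by parts.
State is unnormalized: ∫|ψ|² dx = 3.8800, and ∫ψ*·V(x)·ψ dx = -20.474, so ⟨V⟩ = -20.474 / 3.8800.
⟨V⟩ = -5.2768.

-5.28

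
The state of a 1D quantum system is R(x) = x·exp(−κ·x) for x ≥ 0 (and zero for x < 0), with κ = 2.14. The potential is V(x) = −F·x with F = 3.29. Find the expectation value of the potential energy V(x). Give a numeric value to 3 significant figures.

⟨V⟩ = ∫ V(x)·|R|² dx / ∫|R|² dx.
Every integrand reduces to terms xʲ·e^(−2κx) on [0, ∞); use ∫₀^∞ xʲ·e^(−2κx) dx = j!/(2κ)^(j+1).
State is unnormalized: ∫|R|² dx = 0.025509, and ∫R*·V(x)·R dx = -0.058826, so ⟨V⟩ = -0.058826 / 0.025509.
⟨V⟩ = -2.3061.

-2.31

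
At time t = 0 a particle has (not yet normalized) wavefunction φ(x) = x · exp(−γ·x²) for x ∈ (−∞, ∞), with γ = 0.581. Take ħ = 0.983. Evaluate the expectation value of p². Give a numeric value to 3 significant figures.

1.68

p² φ = −ħ² d²φ/dx²; ⟨p²⟩ = −ħ² ∫ φ*·φ'' dx / ∫|φ|² dx.
Expand each integrand as polynomial × e^(−2γx²) and use ∫x^(2j)·e^(−2γx²) dx = (2j−1)!!/(4γ)^j · √(π/(2γ)), odd powers → 0; here √(π/(2γ)) = 1.6443. Differentiate with the product rule, d/dx e^(−γx²) = −2γx·e^(−γx²).
State is unnormalized: ∫|φ|² dx = 0.70752, and ∫φ*·(−ħ² φ'') dx = 1.1916, so ⟨p²⟩ = 1.1916 / 0.70752.
⟨p²⟩ = 1.6842.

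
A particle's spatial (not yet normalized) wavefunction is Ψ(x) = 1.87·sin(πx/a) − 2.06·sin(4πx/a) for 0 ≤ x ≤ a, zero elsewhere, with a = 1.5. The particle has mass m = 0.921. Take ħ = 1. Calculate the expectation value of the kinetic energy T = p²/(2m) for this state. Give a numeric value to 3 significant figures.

22.0

T = −(ħ²/2m) d²/dx², so ⟨T⟩ = −(ħ²/2m) ∫ Ψ*·Ψ'' dx / ∫|Ψ|² dx; with m = 0.921.
d²/dx² sin(jπx/a) = −(jπ/a)²·sin(jπx/a); on 0 ≤ x ≤ a, ∫sin²(jπx/a) dx = a/2 and ∫sin(jπx/a)·sin(lπx/a) dx = 0 for j ≠ l, so only diagonal terms survive in ∫|Ψ|² and ∫Ψ·Ψ″; ∫Ψ·Ψ′ dx = [Ψ²/2] between the walls = 0.
State is unnormalized: ∫|Ψ|² dx = 5.8054, and ∫Ψ*·(−ħ²/2m · Ψ'') dx = 127.51, so ⟨T⟩ = 127.51 / 5.8054.
⟨T⟩ = 21.965.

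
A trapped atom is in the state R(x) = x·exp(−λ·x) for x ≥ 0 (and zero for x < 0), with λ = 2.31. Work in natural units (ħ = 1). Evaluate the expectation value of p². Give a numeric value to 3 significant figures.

5.34

p² R = −ħ² d²R/dx²; ⟨p²⟩ = −ħ² ∫ R*·R'' dx / ∫|R|² dx.
Differentiate x·exp(−λ·x) with the product rule; every integrand then reduces to terms xʲ·e^(−2λx) on [0, ∞), with ∫₀^∞ xʲ·e^(−2λx) dx = j!/(2λ)^(j+1).
State is unnormalized: ∫|R|² dx = 0.020282, and ∫R*·(−ħ² R'') dx = 0.10823, so ⟨p²⟩ = 0.10823 / 0.020282.
⟨p²⟩ = 5.3361.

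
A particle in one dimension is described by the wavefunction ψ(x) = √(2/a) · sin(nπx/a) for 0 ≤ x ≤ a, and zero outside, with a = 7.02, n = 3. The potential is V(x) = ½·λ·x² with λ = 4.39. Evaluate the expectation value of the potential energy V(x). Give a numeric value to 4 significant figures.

35.45

⟨V⟩ = ∫ V(x)·|ψ|² dx.
With sin²θ = (1 − cos2θ)/2 on 0 ≤ x ≤ a: ∫sin²(nπx/a) dx = a/2, ∫x·sin²(nπx/a) dx = a²/4, ∫x²·sin²(nπx/a) dx = a³·(1/6 − 1/(4n²π²)); higher powers xᵏ the same way, integrating xᵏ·cos(2nπx/a) by parts.
⟨V⟩ = 35.448.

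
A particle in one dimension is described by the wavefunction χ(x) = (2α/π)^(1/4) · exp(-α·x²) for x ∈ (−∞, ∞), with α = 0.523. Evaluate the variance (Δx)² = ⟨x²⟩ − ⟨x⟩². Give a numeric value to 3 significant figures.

0.478

Compute ⟨x⟩ and ⟨x²⟩ separately, then (Δx)² = ⟨x²⟩ − ⟨x⟩².
Gaussian moments: ∫x^(2j)·e^(−2αx²) dx = (2j−1)!!/(4α)^j · √(π/(2α)), odd powers integrate to 0; here √(π/(2α)) = 1.7330.
⟨x⟩ = 0.0000 and ⟨x²⟩ = 0.47801.
(Δx)² = 0.47801 − (0.0000)² = 0.47801.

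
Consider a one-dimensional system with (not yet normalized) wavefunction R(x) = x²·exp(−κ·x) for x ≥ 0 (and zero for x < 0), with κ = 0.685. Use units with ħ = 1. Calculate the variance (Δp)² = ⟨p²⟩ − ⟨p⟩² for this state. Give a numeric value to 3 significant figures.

Compute ⟨p⟩ and ⟨p²⟩ separately; (Δp)² = ⟨p²⟩ − ⟨p⟩².
Differentiate x²·exp(−κ·x) with the product rule; every integrand then reduces to terms xʲ·e^(−2κx) on [0, ∞), with ∫₀^∞ xʲ·e^(−2κx) dx = j!/(2κ)^(j+1).
Normalization: ∫|R|² dx = 4.9729.
⟨p⟩ = 0.0000 and ⟨p²⟩ = 0.15641.
(Δp)² = 0.15641 − (0.0000)² = 0.15641.

0.156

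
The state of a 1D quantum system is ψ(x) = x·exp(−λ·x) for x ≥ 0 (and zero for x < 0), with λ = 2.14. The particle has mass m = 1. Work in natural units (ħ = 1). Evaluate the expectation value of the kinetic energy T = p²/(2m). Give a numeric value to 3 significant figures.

2.29

T = −(ħ²/2m) d²/dx², so ⟨T⟩ = −(ħ²/2m) ∫ ψ*·ψ'' dx / ∫|ψ|² dx; with m = 1.
Differentiate x·exp(−λ·x) with the product rule; every integrand then reduces to terms xʲ·e^(−2λx) on [0, ∞), with ∫₀^∞ xʲ·e^(−2λx) dx = j!/(2λ)^(j+1).
State is unnormalized: ∫|ψ|² dx = 0.025509, and ∫ψ*·(−ħ²/2m · ψ'') dx = 0.058411, so ⟨T⟩ = 0.058411 / 0.025509.
⟨T⟩ = 2.2898.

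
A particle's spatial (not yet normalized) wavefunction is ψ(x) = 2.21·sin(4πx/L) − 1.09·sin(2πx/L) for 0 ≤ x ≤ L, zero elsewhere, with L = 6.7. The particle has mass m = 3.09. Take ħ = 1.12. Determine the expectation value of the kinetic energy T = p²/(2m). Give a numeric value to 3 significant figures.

T = −(ħ²/2m) d²/dx², so ⟨T⟩ = −(ħ²/2m) ∫ ψ*·ψ'' dx / ∫|ψ|² dx; with m = 3.09.
d²/dx² sin(jπx/L) = −(jπ/L)²·sin(jπx/L); on 0 ≤ x ≤ L, ∫sin²(jπx/L) dx = L/2 and ∫sin(jπx/L)·sin(lπx/L) dx = 0 for j ≠ l, so only diagonal terms survive in ∫|ψ|² and ∫ψ·ψ″; ∫ψ·ψ′ dx = [ψ²/2] between the walls = 0.
State is unnormalized: ∫|ψ|² dx = 20.342, and ∫ψ*·(−ħ²/2m · ψ'') dx = 12.393, so ⟨T⟩ = 12.393 / 20.342.
⟨T⟩ = 0.60925.

0.609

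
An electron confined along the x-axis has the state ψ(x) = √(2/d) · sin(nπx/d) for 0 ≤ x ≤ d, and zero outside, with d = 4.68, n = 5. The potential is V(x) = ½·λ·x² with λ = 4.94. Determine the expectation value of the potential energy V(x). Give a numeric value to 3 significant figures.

⟨V⟩ = ∫ V(x)·|ψ|² dx.
With sin²θ = (1 − cos2θ)/2 on 0 ≤ x ≤ d: ∫sin²(nπx/d) dx = d/2, ∫x·sin²(nπx/d) dx = d²/4, ∫x²·sin²(nπx/d) dx = d³·(1/6 − 1/(4n²π²)); higher powers xᵏ the same way, integrating xᵏ·cos(2nπx/d) by parts.
⟨V⟩ = 17.923.

17.9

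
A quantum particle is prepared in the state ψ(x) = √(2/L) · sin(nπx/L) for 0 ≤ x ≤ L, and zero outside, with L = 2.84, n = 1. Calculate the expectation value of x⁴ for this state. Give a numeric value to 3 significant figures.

7.42

⟨x⁴⟩ = ∫ x⁴·|ψ|² dx (integrals over the domain).
With sin²θ = (1 − cos2θ)/2 on 0 ≤ x ≤ L: ∫sin²(nπx/L) dx = L/2, ∫x·sin²(nπx/L) dx = L²/4, ∫x²·sin²(nπx/L) dx = L³·(1/6 − 1/(4n²π²)); higher powers xᵏ the same way, integrating xᵏ·cos(2nπx/L) by parts.
⟨x⁴⟩ = 7.4212.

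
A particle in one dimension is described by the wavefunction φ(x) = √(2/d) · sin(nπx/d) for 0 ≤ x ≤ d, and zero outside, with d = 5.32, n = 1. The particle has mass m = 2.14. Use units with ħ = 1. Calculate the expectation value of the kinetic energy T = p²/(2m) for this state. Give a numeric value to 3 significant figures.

0.0815

T = −(ħ²/2m) d²/dx², so ⟨T⟩ = −(ħ²/2m) ∫ φ*·φ'' dx; with m = 2.14.
d/dx sin(nπx/d) = (nπ/d)·cos(nπx/d) and d²/dx² sin(nπx/d) = −(nπ/d)²·sin(nπx/d); on 0 ≤ x ≤ d, ∫sin²(nπx/d) dx = d/2 and ∫sin(nπx/d)·cos(nπx/d) dx = 0.
⟨T⟩ = 0.081477.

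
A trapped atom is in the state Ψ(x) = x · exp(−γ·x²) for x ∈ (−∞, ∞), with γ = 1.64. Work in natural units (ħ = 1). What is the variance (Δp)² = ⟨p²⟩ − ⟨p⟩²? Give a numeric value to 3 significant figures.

Compute ⟨p⟩ and ⟨p²⟩ separately; (Δp)² = ⟨p²⟩ − ⟨p⟩².
Expand each integrand as polynomial × e^(−2γx²) and use ∫x^(2j)·e^(−2γx²) dx = (2j−1)!!/(4γ)^j · √(π/(2γ)), odd powers → 0; here √(π/(2γ)) = 0.97867. Differentiate with the product rule, d/dx e^(−γx²) = −2γx·e^(−γx²).
Normalization: ∫|Ψ|² dx = 0.14919.
⟨p⟩ = 0.0000 and ⟨p²⟩ = 4.9200.
(Δp)² = 4.9200 − (0.0000)² = 4.9200.

4.92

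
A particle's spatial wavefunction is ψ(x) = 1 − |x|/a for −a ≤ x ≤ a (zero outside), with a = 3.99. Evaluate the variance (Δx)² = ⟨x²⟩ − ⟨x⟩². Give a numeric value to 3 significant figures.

1.59

Compute ⟨x⟩ and ⟨x²⟩ separately, then (Δx)² = ⟨x²⟩ − ⟨x⟩².
ψ is even, so ∫ over [−a, a] = 2∫₀ᵃ with ψ = 1 − x/a there: ∫₀ᵃ (1 − x/a)² dx = a/3, ∫₀ᵃ x²(1 − x/a)² dx = a³/30, ∫₀ᵃ x⁴(1 − x/a)² dx = a⁵/105.
Normalization: ∫|ψ|² dx = 2.6600.
⟨x⟩ = 0.0000 and ⟨x²⟩ = 1.5920.
(Δx)² = 1.5920 − (0.0000)² = 1.5920.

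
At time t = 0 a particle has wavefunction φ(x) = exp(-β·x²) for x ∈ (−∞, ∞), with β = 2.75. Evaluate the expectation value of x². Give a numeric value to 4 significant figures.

⟨x²⟩ = ∫ x²·|φ|² dx / ∫|φ|² dx (integrals over the domain).
Gaussian moments: ∫x^(2j)·e^(−2βx²) dx = (2j−1)!!/(4β)^j · √(π/(2β)), odd powers integrate to 0; here √(π/(2β)) = 0.75578.
State is unnormalized: ∫|φ|² dx = 0.75578, and ∫φ*·x²·φ dx = 0.068707, so ⟨x²⟩ = 0.068707 / 0.75578.
⟨x²⟩ = 0.090909.

0.09091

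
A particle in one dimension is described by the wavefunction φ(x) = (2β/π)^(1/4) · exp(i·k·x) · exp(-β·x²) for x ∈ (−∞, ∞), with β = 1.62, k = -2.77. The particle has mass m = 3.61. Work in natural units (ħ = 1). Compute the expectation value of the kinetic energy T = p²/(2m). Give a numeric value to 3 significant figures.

T = −(ħ²/2m) d²/dx², so ⟨T⟩ = −(ħ²/2m) ∫ φ*·φ'' dx; with m = 3.61.
Gaussian moments: ∫x^(2j)·e^(−2βx²) dx = (2j−1)!!/(4β)^j · √(π/(2β)), odd powers integrate to 0; here √(π/(2β)) = 0.98470. Derivatives: φ′ = (ik − 2βx)·φ, φ″ = ((ik − 2βx)² − 2β)·φ; the odd-in-x pieces drop out.
⟨T⟩ = 1.2871.

1.29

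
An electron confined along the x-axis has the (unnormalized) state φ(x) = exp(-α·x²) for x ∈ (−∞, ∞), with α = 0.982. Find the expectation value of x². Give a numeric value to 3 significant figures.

0.255

⟨x²⟩ = ∫ x²·|φ|² dx / ∫|φ|² dx (integrals over the domain).
Gaussian moments: ∫x^(2j)·e^(−2αx²) dx = (2j−1)!!/(4α)^j · √(π/(2α)), odd powers integrate to 0; here √(π/(2α)) = 1.2647.
State is unnormalized: ∫|φ|² dx = 1.2647, and ∫φ*·x²·φ dx = 0.32198, so ⟨x²⟩ = 0.32198 / 1.2647.
⟨x²⟩ = 0.25458.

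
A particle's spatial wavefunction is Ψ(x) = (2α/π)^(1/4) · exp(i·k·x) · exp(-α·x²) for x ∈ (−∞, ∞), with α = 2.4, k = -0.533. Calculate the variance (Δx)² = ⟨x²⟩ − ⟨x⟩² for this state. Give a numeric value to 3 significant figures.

Compute ⟨x⟩ and ⟨x²⟩ separately, then (Δx)² = ⟨x²⟩ − ⟨x⟩².
Gaussian moments: ∫x^(2j)·e^(−2αx²) dx = (2j−1)!!/(4α)^j · √(π/(2α)), odd powers integrate to 0; here √(π/(2α)) = 0.80901.
⟨x⟩ = 0.0000 and ⟨x²⟩ = 0.10417.
(Δx)² = 0.10417 − (0.0000)² = 0.10417.

0.104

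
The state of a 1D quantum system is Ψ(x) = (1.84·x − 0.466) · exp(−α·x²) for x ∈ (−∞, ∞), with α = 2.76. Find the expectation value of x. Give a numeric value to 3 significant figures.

-0.297

⟨x⟩ = ∫ x·|Ψ|² dx / ∫|Ψ|² dx (integrals over the domain).
Expand each integrand as polynomial × e^(−2αx²) and use ∫x^(2j)·e^(−2αx²) dx = (2j−1)!!/(4α)^j · √(π/(2α)), odd powers → 0; here √(π/(2α)) = 0.75441.
State is unnormalized: ∫|Ψ|² dx = 0.39518, and ∫Ψ*·x·Ψ dx = -0.11718, so ⟨x⟩ = -0.11718 / 0.39518.
⟨x⟩ = -0.29654.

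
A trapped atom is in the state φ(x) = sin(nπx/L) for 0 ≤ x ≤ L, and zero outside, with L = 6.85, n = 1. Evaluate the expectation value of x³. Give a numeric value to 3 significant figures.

⟨x³⟩ = ∫ x³·|φ|² dx / ∫|φ|² dx (integrals over the domain).
With sin²θ = (1 − cos2θ)/2 on 0 ≤ x ≤ L: ∫sin²(nπx/L) dx = L/2, ∫x·sin²(nπx/L) dx = L²/4, ∫x²·sin²(nπx/L) dx = L³·(1/6 − 1/(4n²π²)); higher powers xᵏ the same way, integrating xᵏ·cos(2nπx/L) by parts.
State is unnormalized: ∫|φ|² dx = 3.4250, and ∫φ*·x³·φ dx = 191.56, so ⟨x³⟩ = 191.56 / 3.4250.
⟨x³⟩ = 55.930.

55.9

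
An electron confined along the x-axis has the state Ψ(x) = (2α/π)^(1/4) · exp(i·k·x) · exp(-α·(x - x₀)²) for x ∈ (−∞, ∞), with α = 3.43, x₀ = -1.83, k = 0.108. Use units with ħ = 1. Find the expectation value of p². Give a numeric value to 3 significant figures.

3.44

p² Ψ = −ħ² d²Ψ/dx²; ⟨p²⟩ = −ħ² ∫ Ψ*·Ψ'' dx.
Gaussian moments (u = x − x₀): ∫u^(2j)·e^(−2αu²) du = (2j−1)!!/(4α)^j · √(π/(2α)), odd powers integrate to 0; here √(π/(2α)) = 0.67673. Derivatives: Ψ′ = (ik − 2αu)·Ψ, Ψ″ = ((ik − 2αu)² − 2α)·Ψ; the odd-in-u pieces drop out.
⟨p²⟩ = 3.4417.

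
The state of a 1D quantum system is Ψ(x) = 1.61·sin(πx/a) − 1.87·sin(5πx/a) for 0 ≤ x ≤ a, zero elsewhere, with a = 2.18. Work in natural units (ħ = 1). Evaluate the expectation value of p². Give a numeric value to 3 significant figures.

30.7

p² Ψ = −ħ² d²Ψ/dx²; ⟨p²⟩ = −ħ² ∫ Ψ*·Ψ'' dx / ∫|Ψ|² dx.
d²/dx² sin(jπx/a) = −(jπ/a)²·sin(jπx/a); on 0 ≤ x ≤ a, ∫sin²(jπx/a) dx = a/2 and ∫sin(jπx/a)·sin(lπx/a) dx = 0 for j ≠ l, so only diagonal terms survive in ∫|Ψ|² and ∫Ψ·Ψ″; ∫Ψ·Ψ′ dx = [Ψ²/2] between the walls = 0.
State is unnormalized: ∫|Ψ|² dx = 6.6370, and ∫Ψ*·(−ħ² Ψ'') dx = 203.76, so ⟨p²⟩ = 203.76 / 6.6370.
⟨p²⟩ = 30.701.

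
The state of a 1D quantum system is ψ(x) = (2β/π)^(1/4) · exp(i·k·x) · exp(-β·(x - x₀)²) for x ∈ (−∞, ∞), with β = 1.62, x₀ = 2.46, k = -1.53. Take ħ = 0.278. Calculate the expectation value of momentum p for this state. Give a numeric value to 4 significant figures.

p ψ = −iħ dψ/dx; then ⟨p⟩ = ∫ ψ*·(pψ) dx.
Gaussian moments (u = x − x₀): ∫u^(2j)·e^(−2βu²) du = (2j−1)!!/(4β)^j · √(π/(2β)), odd powers integrate to 0; here √(π/(2β)) = 0.98470. Derivatives: ψ′ = (ik − 2βu)·ψ, ψ″ = ((ik − 2βu)² − 2β)·ψ; the odd-in-u pieces drop out.
⟨p⟩ = -0.42534.

-0.4253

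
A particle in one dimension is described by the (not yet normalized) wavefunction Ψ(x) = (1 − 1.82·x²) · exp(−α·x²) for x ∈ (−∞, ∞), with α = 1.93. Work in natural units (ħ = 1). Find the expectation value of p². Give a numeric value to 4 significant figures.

5.165

p² Ψ = −ħ² d²Ψ/dx²; ⟨p²⟩ = −ħ² ∫ Ψ*·Ψ'' dx / ∫|Ψ|² dx.
Expand each integrand as polynomial × e^(−2αx²) and use ∫x^(2j)·e^(−2αx²) dx = (2j−1)!!/(4α)^j · √(π/(2α)), odd powers → 0; here √(π/(2α)) = 0.90216. Differentiate with the product rule, d/dx e^(−αx²) = −2αx·e^(−αx²).
State is unnormalized: ∫|Ψ|² dx = 0.62721, and ∫Ψ*·(−ħ² Ψ'') dx = 3.2395, so ⟨p²⟩ = 3.2395 / 0.62721.
⟨p²⟩ = 5.1650.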